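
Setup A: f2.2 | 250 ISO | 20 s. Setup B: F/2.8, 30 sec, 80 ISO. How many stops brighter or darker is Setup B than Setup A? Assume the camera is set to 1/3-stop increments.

1 2/3 stops darker

Aperture: f/2.2 → f/2.5 → f/2.8 — 2/3 stop narrower (darker).
Shutter speed: 20 → 25 → 30 — 2/3 stop longer (brighter).
ISO: 250 → 200 → 160 → 125 → 100 → 80 — 1 2/3 stops lower (darker).
Net: −2/3 +2/3 −1 2/3 = −1 2/3 stops.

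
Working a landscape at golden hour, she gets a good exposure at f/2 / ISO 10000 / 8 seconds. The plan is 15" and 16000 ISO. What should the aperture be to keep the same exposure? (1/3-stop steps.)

f/3.5

Shutter speed: 8 → 10 → 13 → 15 — 1 stop slower (brighter).
ISO: 10000 → 12800 → 16000 — 2/3 stop higher (brighter).
Net change so far: 1 2/3 stops brighter. Offset with the aperture: f/2 → f/2.2 → f/2.5 → f/2.8 → f/3.2 → f/3.5.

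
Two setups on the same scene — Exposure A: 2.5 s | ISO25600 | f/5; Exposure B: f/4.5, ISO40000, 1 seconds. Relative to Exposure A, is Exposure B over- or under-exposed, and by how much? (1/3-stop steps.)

1/3 stop darker

Aperture: f/5 → f/4.5 — 1/3 stop larger aperture (brighter).
Shutter speed: 2.5 → 2 → 1.6 → 1.3 → 1 — 1 1/3 stops shorter (darker).
ISO: 25600 → 32000 → 40000 — 2/3 stop higher (brighter).
Net: +1/3 −1 1/3 +2/3 = −1/3 stops.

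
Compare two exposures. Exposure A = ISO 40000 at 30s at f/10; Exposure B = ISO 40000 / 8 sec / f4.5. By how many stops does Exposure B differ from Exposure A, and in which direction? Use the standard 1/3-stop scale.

1/3 stop brighter

Aperture: f/10 → f/9 → f/8 → f/7.1 → f/6.3 → f/5.6 → f/5 → f/4.5 — 2 1/3 stops wider (brighter).
Shutter speed: 30 → 25 → 20 → 15 → 13 → 10 → 8 — 2 stops faster (darker).
ISO: unchanged.
Net: +2 1/3 −2 = +1/3 stops.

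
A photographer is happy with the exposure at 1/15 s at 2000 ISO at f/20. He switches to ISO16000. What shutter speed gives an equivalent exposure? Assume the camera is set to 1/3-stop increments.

1/125s

ISO: 2000 → 2500 → 3200 → 4000 → 5000 → 6400 → 8000 → 10000 → 12800 → 16000 — 3 stops higher (brighter).
Need 3 stops darker from the shutter speed: 1/15 → 1/20 → 1/25 → 1/30 → 1/40 → 1/50 → 1/60 → 1/80 → 1/100 → 1/125.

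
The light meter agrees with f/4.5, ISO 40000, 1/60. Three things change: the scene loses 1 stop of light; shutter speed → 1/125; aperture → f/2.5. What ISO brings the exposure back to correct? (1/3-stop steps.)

ISO 51200

Scene light: 1 stop darker.
Shutter speed: 1/60 → 1/80 → 1/100 → 1/125 — 1 stop shorter (darker).
Aperture: f/4.5 → f/4 → f/3.5 → f/3.2 → f/2.8 → f/2.5 — 1 2/3 stops opened up (brighter).
Net so far: 1/3 stop darker. ISO: 40000 → 51200.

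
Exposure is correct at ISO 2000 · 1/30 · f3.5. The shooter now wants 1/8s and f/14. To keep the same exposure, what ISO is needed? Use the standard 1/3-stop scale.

Shutter speed: 1/30 → 1/25 → 1/20 → 1/15 → 1/13 → 1/10 → 1/8 — 2 stops slower (brighter).
Aperture: f/3.5 → f/4 → f/4.5 → f/5 → f/5.6 → f/6.3 → f/7.1 → f/8 → f/9 → f/10 → f/11 → f/13 → f/14 — 4 stops smaller aperture (darker).
Net change so far: 2 stops darker. Offset with the ISO: 2000 → 2500 → 3200 → 4000 → 5000 → 6400 → 8000.

ISO 8000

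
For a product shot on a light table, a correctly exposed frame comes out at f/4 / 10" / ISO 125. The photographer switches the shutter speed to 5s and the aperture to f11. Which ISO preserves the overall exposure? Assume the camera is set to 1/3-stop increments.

Shutter speed: 10 → 8 → 6 → 5 — 1 stop faster (darker).
Aperture: f/4 → f/4.5 → f/5 → f/5.6 → f/6.3 → f/7.1 → f/8 → f/9 → f/10 → f/11 — 3 stops narrower (darker).
Net change so far: 4 stops darker. Offset with the ISO: 125 → 160 → 200 → 250 → 320 → 400 → 500 → 640 → 800 → 1000 → 1250 → 1600 → 2000.

ISO 2000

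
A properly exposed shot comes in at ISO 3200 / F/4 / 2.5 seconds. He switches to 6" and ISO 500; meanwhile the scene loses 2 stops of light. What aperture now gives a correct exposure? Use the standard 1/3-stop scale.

Scene light: 2 stops darker.
Shutter speed: 2.5 → 3.2 → 4 → 5 → 6 — 1 1/3 stops longer (brighter).
ISO: 3200 → 2500 → 2000 → 1600 → 1250 → 1000 → 800 → 640 → 500 — 2 2/3 stops dropped (darker).
Net so far: 3 1/3 stops darker. Aperture: f/4 → f/3.5 → f/3.2 → f/2.8 → f/2.5 → f/2.2 → f/2 → f/1.8 → f/1.6 → f/1.4 → f/1.2.

f/1.2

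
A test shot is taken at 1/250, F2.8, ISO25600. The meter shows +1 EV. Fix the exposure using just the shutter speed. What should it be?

Overexposed by 1 stop → need 1 stop darker.
Shutter speed: 1/250 → 1/500.

1/500s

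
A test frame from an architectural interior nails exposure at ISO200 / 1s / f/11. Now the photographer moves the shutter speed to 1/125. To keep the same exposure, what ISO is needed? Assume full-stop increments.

ISO 25600

Shutter speed: 1 → 1/2 → 1/4 → 1/8 → 1/15 → 1/30 → 1/60 → 1/125 — 7 stops shorter (darker).
Need 7 stops brighter from the ISO: 200 → 400 → 800 → 1600 → 3200 → 6400 → 12800 → 25600.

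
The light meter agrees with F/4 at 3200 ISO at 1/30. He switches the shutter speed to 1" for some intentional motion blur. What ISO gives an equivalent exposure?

ISO 100

Shutter speed: 1/30 → 1/15 → 1/8 → 1/4 → 1/2 → 1 — 5 stops longer (brighter).
Need 5 stops darker from the ISO: 3200 → 1600 → 800 → 400 → 200 → 100.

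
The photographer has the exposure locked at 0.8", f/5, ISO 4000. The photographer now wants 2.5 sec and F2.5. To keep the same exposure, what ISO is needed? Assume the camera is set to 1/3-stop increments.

ISO 320

Shutter speed: 0.8 → 1 → 1.3 → 1.6 → 2 → 2.5 — 1 2/3 stops slower (brighter).
Aperture: f/5 → f/4.5 → f/4 → f/3.5 → f/3.2 → f/2.8 → f/2.5 — 2 stops larger aperture (brighter).
Net change so far: 3 2/3 stops brighter. Offset with the ISO: 4000 → 3200 → 2500 → 2000 → 1600 → 1250 → 1000 → 800 → 640 → 500 → 400 → 320.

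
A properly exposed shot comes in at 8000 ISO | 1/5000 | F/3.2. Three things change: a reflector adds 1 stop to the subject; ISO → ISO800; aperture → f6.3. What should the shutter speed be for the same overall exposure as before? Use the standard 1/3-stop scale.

Scene light: 1 stop brighter.
ISO: 8000 → 6400 → 5000 → 4000 → 3200 → 2500 → 2000 → 1600 → 1250 → 1000 → 800 — 3 1/3 stops dropped (darker).
Aperture: f/3.2 → f/3.5 → f/4 → f/4.5 → f/5 → f/5.6 → f/6.3 — 2 stops narrower (darker).
Net so far: 4 1/3 stops darker. Shutter speed: 1/5000 → 1/4000 → 1/3200 → 1/2500 → 1/2000 → 1/1600 → 1/1250 → 1/1000 → 1/800 → 1/640 → 1/500 → 1/400 → 1/320 → 1/250.

1/250s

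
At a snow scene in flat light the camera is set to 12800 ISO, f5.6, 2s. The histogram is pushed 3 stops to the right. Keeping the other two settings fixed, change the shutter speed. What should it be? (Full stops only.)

1/4s

Overexposed by 3 stops → need 3 stops darker.
Shutter speed: 2 → 1 → 1/2 → 1/4.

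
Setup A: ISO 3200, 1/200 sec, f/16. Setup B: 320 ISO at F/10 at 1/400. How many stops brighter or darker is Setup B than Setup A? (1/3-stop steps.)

3 stops darker

Aperture: f/16 → f/14 → f/13 → f/11 → f/10 — 1 1/3 stops larger aperture (brighter).
Shutter speed: 1/200 → 1/250 → 1/320 → 1/400 — 1 stop faster (darker).
ISO: 3200 → 2500 → 2000 → 1600 → 1250 → 1000 → 800 → 640 → 500 → 400 → 320 — 3 1/3 stops dropped (darker).
Net: +1 1/3 −1 −3 1/3 = −3 stops.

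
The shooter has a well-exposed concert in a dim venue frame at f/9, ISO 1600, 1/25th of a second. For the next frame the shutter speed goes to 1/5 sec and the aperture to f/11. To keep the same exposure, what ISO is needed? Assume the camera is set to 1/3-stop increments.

Shutter speed: 1/25 → 1/20 → 1/15 → 1/13 → 1/10 → 1/8 → 1/6 → 1/5 — 2 1/3 stops longer (brighter).
Aperture: f/9 → f/10 → f/11 — 2/3 stop narrower (darker).
Net change so far: 1 2/3 stops brighter. Offset with the ISO: 1600 → 1250 → 1000 → 800 → 640 → 500.

ISO 500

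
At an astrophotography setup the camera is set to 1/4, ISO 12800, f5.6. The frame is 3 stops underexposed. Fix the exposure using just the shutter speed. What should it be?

Underexposed by 3 stops → need 3 stops brighter.
Shutter speed: 1/4 → 1/2 → 1 → 2.

2 s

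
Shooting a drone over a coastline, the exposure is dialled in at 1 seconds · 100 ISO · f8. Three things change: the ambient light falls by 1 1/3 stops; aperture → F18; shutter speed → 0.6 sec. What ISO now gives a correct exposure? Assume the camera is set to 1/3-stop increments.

ISO 2000

Scene light: 1 1/3 stops darker.
Aperture: f/8 → f/9 → f/10 → f/11 → f/13 → f/14 → f/16 → f/18 — 2 1/3 stops narrower (darker).
Shutter speed: 1 → 0.8 → 0.6 — 2/3 stop faster (darker).
Net so far: 4 1/3 stops darker. ISO: 100 → 125 → 160 → 200 → 250 → 320 → 400 → 500 → 640 → 800 → 1000 → 1250 → 1600 → 2000.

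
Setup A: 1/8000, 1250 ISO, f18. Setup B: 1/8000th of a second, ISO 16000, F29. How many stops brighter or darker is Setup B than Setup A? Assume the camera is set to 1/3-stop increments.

Aperture: f/18 → f/20 → f/22 → f/25 → f/29 — 1 1/3 stops smaller aperture (darker).
Shutter speed: unchanged.
ISO: 1250 → 1600 → 2000 → 2500 → 3200 → 4000 → 5000 → 6400 → 8000 → 10000 → 12800 → 16000 — 3 2/3 stops higher (brighter).
Net: −1 1/3 +3 2/3 = +2 1/3 stops.

2 1/3 stops brighter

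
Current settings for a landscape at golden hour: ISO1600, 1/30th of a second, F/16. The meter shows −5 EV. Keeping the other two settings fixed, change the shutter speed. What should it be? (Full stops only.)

1 s

Underexposed by 5 stops → need 5 stops brighter.
Shutter speed: 1/30 → 1/15 → 1/8 → 1/4 → 1/2 → 1.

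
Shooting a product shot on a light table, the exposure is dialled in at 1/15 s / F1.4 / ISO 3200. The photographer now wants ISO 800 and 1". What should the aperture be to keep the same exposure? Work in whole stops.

ISO: 3200 → 1600 → 800 — 2 stops dropped (darker).
Shutter speed: 1/15 → 1/8 → 1/4 → 1/2 → 1 — 4 stops longer (brighter).
Net change so far: 2 stops brighter. Offset with the aperture: f/1.4 → f/2 → f/2.8.

f/2.8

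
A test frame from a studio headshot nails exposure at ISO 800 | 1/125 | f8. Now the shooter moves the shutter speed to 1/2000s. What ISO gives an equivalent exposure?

ISO 12800

Shutter speed: 1/125 → 1/250 → 1/500 → 1/1000 → 1/2000 — 4 stops faster (darker).
Need 4 stops brighter from the ISO: 800 → 1600 → 3200 → 6400 → 12800.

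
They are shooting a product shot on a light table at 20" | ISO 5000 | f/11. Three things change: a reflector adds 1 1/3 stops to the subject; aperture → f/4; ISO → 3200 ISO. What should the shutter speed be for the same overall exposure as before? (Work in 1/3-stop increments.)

1.6 s

Scene light: 1 1/3 stops brighter.
Aperture: f/11 → f/10 → f/9 → f/8 → f/7.1 → f/6.3 → f/5.6 → f/5 → f/4.5 → f/4 — 3 stops opened up (brighter).
ISO: 5000 → 4000 → 3200 — 2/3 stop lower (darker).
Net so far: 3 2/3 stops brighter. Shutter speed: 20 → 15 → 13 → 10 → 8 → 6 → 5 → 4 → 3.2 → 2.5 → 2 → 1.6.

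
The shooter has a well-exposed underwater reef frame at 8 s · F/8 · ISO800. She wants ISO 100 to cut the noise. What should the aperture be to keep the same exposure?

f/2.8

ISO: 800 → 400 → 200 → 100 — 3 stops lower (darker).
Need 3 stops brighter from the aperture: f/8 → f/5.6 → f/4 → f/2.8.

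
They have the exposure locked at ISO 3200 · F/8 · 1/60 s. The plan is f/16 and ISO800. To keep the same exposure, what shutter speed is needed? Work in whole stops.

1/4s

Aperture: f/8 → f/11 → f/16 — 2 stops narrower (darker).
ISO: 3200 → 1600 → 800 — 2 stops lower (darker).
Net change so far: 4 stops darker. Offset with the shutter speed: 1/60 → 1/30 → 1/15 → 1/8 → 1/4.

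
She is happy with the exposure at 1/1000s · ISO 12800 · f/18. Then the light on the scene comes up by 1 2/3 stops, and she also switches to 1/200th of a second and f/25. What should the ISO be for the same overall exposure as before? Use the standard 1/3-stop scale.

Scene light: 1 2/3 stops brighter.
Shutter speed: 1/1000 → 1/800 → 1/640 → 1/500 → 1/400 → 1/320 → 1/250 → 1/200 — 2 1/3 stops longer (brighter).
Aperture: f/18 → f/20 → f/22 → f/25 — 1 stop smaller aperture (darker).
Net so far: 3 stops brighter. ISO: 12800 → 10000 → 8000 → 6400 → 5000 → 4000 → 3200 → 2500 → 2000 → 1600.

ISO 1600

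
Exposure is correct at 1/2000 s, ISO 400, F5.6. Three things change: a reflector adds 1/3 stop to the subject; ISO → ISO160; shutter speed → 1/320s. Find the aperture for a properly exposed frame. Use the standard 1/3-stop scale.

Scene light: 1/3 stop brighter.
ISO: 400 → 320 → 250 → 200 → 160 — 1 1/3 stops dropped (darker).
Shutter speed: 1/2000 → 1/1600 → 1/1250 → 1/1000 → 1/800 → 1/640 → 1/500 → 1/400 → 1/320 — 2 2/3 stops longer (brighter).
Net so far: 1 2/3 stops brighter. Aperture: f/5.6 → f/6.3 → f/7.1 → f/8 → f/9 → f/10.

f/10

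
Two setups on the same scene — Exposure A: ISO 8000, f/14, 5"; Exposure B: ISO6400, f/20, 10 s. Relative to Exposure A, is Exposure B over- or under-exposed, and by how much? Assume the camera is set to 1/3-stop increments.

1/3 stop darker

Aperture: f/14 → f/16 → f/18 → f/20 — 1 stop narrower (darker).
Shutter speed: 5 → 6 → 8 → 10 — 1 stop longer (brighter).
ISO: 8000 → 6400 — 1/3 stop dropped (darker).
Net: −1 +1 −1/3 = −1/3 stops.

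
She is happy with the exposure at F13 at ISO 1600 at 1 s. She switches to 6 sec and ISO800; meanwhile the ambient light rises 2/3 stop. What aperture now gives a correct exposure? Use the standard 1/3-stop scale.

f/29

Scene light: 2/3 stop brighter.
Shutter speed: 1 → 1.3 → 1.6 → 2 → 2.5 → 3.2 → 4 → 5 → 6 — 2 2/3 stops slower (brighter).
ISO: 1600 → 1250 → 1000 → 800 — 1 stop dropped (darker).
Net so far: 2 1/3 stops brighter. Aperture: f/13 → f/14 → f/16 → f/18 → f/20 → f/22 → f/25 → f/29.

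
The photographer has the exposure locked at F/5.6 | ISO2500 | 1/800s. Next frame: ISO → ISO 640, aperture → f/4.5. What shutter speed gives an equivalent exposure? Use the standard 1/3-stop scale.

ISO: 2500 → 2000 → 1600 → 1250 → 1000 → 800 → 640 — 2 stops lower (darker).
Aperture: f/5.6 → f/5 → f/4.5 — 2/3 stop wider (brighter).
Net change so far: 1 1/3 stops darker. Offset with the shutter speed: 1/800 → 1/640 → 1/500 → 1/400 → 1/320.

1/320s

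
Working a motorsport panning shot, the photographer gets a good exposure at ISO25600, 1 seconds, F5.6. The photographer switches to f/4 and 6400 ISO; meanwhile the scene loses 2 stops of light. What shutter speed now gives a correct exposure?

Scene light: 2 stops darker.
Aperture: f/5.6 → f/4 — 1 stop larger aperture (brighter).
ISO: 25600 → 12800 → 6400 — 2 stops lower (darker).
Net so far: 3 stops darker. Shutter speed: 1 → 2 → 4 → 8.

8 s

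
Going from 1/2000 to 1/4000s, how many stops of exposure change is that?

1/2000 → 1/4000 — count the steps: 1 stop.

1 stop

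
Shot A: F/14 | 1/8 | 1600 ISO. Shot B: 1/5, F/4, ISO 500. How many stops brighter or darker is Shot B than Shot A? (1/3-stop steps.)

Aperture: f/14 → f/13 → f/11 → f/10 → f/9 → f/8 → f/7.1 → f/6.3 → f/5.6 → f/5 → f/4.5 → f/4 — 3 2/3 stops opened up (brighter).
Shutter speed: 1/8 → 1/6 → 1/5 — 2/3 stop longer (brighter).
ISO: 1600 → 1250 → 1000 → 800 → 640 → 500 — 1 2/3 stops dropped (darker).
Net: +3 2/3 +2/3 −1 2/3 = +2 2/3 stops.

2 2/3 stops brighter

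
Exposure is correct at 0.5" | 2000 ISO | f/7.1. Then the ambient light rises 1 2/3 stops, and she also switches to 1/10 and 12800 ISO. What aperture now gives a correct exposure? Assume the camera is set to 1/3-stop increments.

Scene light: 1 2/3 stops brighter.
Shutter speed: 0.5 → 0.4 → 0.3 → 1/4 → 1/5 → 1/6 → 1/8 → 1/10 — 2 1/3 stops shorter (darker).
ISO: 2000 → 2500 → 3200 → 4000 → 5000 → 6400 → 8000 → 10000 → 12800 — 2 2/3 stops raised (brighter).
Net so far: 2 stops brighter. Aperture: f/7.1 → f/8 → f/9 → f/10 → f/11 → f/13 → f/14.

f/14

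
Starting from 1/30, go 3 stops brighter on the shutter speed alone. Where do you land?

Shutter speed: 1/30 → 1/15 → 1/8 → 1/4 — 3 stops longer (brighter).

1/4s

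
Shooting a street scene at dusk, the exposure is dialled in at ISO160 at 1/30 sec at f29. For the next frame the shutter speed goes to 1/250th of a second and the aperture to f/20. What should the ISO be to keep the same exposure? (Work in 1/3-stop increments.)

ISO 640

Shutter speed: 1/30 → 1/40 → 1/50 → 1/60 → 1/80 → 1/100 → 1/125 → 1/160 → 1/200 → 1/250 — 3 stops faster (darker).
Aperture: f/29 → f/25 → f/22 → f/20 — 1 stop larger aperture (brighter).
Net change so far: 2 stops darker. Offset with the ISO: 160 → 200 → 250 → 320 → 400 → 500 → 640.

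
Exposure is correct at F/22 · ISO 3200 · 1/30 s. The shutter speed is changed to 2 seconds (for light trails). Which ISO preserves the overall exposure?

Shutter speed: 1/30 → 1/15 → 1/8 → 1/4 → 1/2 → 1 → 2 — 6 stops longer (brighter).
Need 6 stops darker from the ISO: 3200 → 1600 → 800 → 400 → 200 → 100 → 50.

ISO 50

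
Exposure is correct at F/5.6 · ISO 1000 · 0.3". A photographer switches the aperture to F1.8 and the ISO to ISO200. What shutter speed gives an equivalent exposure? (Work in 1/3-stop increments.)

Aperture: f/5.6 → f/5 → f/4.5 → f/4 → f/3.5 → f/3.2 → f/2.8 → f/2.5 → f/2.2 → f/2 → f/1.8 — 3 1/3 stops wider (brighter).
ISO: 1000 → 800 → 640 → 500 → 400 → 320 → 250 → 200 — 2 1/3 stops dropped (darker).
Net change so far: 1 stop brighter. Offset with the shutter speed: 0.3 → 1/4 → 1/5 → 1/6.

1/6s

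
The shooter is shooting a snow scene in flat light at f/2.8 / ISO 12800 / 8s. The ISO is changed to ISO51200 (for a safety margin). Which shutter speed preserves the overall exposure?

2 s

ISO: 12800 → 25600 → 51200 — 2 stops higher (brighter).
Need 2 stops darker from the shutter speed: 8 → 4 → 2.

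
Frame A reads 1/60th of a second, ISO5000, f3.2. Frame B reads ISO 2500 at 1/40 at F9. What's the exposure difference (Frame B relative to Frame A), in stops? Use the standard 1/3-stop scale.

Aperture: f/3.2 → f/3.5 → f/4 → f/4.5 → f/5 → f/5.6 → f/6.3 → f/7.1 → f/8 → f/9 — 3 stops narrower (darker).
Shutter speed: 1/60 → 1/50 → 1/40 — 2/3 stop slower (brighter).
ISO: 5000 → 4000 → 3200 → 2500 — 1 stop dropped (darker).
Net: −3 +2/3 −1 = −3 1/3 stops.

3 1/3 stops darker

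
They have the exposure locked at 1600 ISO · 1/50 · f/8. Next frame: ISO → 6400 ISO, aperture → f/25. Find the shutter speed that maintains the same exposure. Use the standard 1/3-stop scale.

1/20s

ISO: 1600 → 2000 → 2500 → 3200 → 4000 → 5000 → 6400 — 2 stops raised (brighter).
Aperture: f/8 → f/9 → f/10 → f/11 → f/13 → f/14 → f/16 → f/18 → f/20 → f/22 → f/25 — 3 1/3 stops narrower (darker).
Net change so far: 1 1/3 stops darker. Offset with the shutter speed: 1/50 → 1/40 → 1/30 → 1/25 → 1/20.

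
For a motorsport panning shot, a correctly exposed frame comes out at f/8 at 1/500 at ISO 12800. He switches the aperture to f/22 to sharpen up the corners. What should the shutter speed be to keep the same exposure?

Aperture: f/8 → f/11 → f/16 → f/22 — 3 stops stopped down (darker).
Need 3 stops brighter from the shutter speed: 1/500 → 1/250 → 1/125 → 1/60.

1/60s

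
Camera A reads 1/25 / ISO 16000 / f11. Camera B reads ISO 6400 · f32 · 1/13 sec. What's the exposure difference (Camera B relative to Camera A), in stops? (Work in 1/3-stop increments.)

3 1/3 stops darker

Aperture: f/11 → f/13 → f/14 → f/16 → f/18 → f/20 → f/22 → f/25 → f/29 → f/32 — 3 stops narrower (darker).
Shutter speed: 1/25 → 1/20 → 1/15 → 1/13 — 1 stop longer (brighter).
ISO: 16000 → 12800 → 10000 → 8000 → 6400 — 1 1/3 stops dropped (darker).
Net: −3 +1 −1 1/3 = −3 1/3 stops.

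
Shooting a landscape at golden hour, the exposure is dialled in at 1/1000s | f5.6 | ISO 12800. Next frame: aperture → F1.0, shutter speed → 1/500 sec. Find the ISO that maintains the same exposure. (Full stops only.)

ISO 200

Aperture: f/5.6 → f/4 → f/2.8 → f/2 → f/1.4 → f/1.0 — 5 stops opened up (brighter).
Shutter speed: 1/1000 → 1/500 — 1 stop longer (brighter).
Net change so far: 6 stops brighter. Offset with the ISO: 12800 → 6400 → 3200 → 1600 → 800 → 400 → 200.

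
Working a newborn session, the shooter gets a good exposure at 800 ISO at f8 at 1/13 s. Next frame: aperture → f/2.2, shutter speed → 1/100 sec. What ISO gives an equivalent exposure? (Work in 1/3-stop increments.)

ISO 500

Aperture: f/8 → f/7.1 → f/6.3 → f/5.6 → f/5 → f/4.5 → f/4 → f/3.5 → f/3.2 → f/2.8 → f/2.5 → f/2.2 — 3 2/3 stops larger aperture (brighter).
Shutter speed: 1/13 → 1/15 → 1/20 → 1/25 → 1/30 → 1/40 → 1/50 → 1/60 → 1/80 → 1/100 — 3 stops shorter (darker).
Net change so far: 2/3 stop brighter. Offset with the ISO: 800 → 640 → 500.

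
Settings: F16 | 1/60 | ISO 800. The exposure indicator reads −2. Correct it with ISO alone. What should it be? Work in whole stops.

Underexposed by 2 stops → need 2 stops brighter.
ISO: 800 → 1600 → 3200.

ISO 3200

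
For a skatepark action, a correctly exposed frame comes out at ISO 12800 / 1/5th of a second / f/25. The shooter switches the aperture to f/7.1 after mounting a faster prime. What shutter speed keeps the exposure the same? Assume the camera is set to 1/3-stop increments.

Aperture: f/25 → f/22 → f/20 → f/18 → f/16 → f/14 → f/13 → f/11 → f/10 → f/9 → f/8 → f/7.1 — 3 2/3 stops wider (brighter).
Need 3 2/3 stops darker from the shutter speed: 1/5 → 1/6 → 1/8 → 1/10 → 1/13 → 1/15 → 1/20 → 1/25 → 1/30 → 1/40 → 1/50 → 1/60.

1/60s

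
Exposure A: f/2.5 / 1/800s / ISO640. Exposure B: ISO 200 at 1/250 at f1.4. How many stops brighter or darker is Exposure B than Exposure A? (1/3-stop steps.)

Aperture: f/2.5 → f/2.2 → f/2 → f/1.8 → f/1.6 → f/1.4 — 1 2/3 stops larger aperture (brighter).
Shutter speed: 1/800 → 1/640 → 1/500 → 1/400 → 1/320 → 1/250 — 1 2/3 stops slower (brighter).
ISO: 640 → 500 → 400 → 320 → 250 → 200 — 1 2/3 stops dropped (darker).
Net: +1 2/3 +1 2/3 −1 2/3 = +1 2/3 stops.

1 2/3 stops brighter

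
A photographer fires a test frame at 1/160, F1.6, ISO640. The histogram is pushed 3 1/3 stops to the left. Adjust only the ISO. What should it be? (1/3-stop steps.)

Underexposed by 3 1/3 stops → need 3 1/3 stops brighter.
ISO: 640 → 800 → 1000 → 1250 → 1600 → 2000 → 2500 → 3200 → 4000 → 5000 → 6400.

ISO 6400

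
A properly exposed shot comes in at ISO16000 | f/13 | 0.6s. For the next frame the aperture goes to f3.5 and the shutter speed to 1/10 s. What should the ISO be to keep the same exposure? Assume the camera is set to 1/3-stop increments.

Aperture: f/13 → f/11 → f/10 → f/9 → f/8 → f/7.1 → f/6.3 → f/5.6 → f/5 → f/4.5 → f/4 → f/3.5 — 3 2/3 stops wider (brighter).
Shutter speed: 0.6 → 0.5 → 0.4 → 0.3 → 1/4 → 1/5 → 1/6 → 1/8 → 1/10 — 2 2/3 stops faster (darker).
Net change so far: 1 stop brighter. Offset with the ISO: 16000 → 12800 → 10000 → 8000.

ISO 8000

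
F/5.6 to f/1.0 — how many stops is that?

f/5.6 → f/4 → f/2.8 → f/2 → f/1.4 → f/1.0 — count the steps: 5 stops.

5 stops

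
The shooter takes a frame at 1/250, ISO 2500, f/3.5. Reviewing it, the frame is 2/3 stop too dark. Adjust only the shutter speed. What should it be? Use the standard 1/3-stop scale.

1/160s

Underexposed by 2/3 stop → need 2/3 stop brighter.
Shutter speed: 1/250 → 1/200 → 1/160.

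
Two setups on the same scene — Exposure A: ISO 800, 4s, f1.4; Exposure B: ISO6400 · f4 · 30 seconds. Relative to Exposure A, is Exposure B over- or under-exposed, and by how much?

3 stops brighter

Aperture: f/1.4 → f/2 → f/2.8 → f/4 — 3 stops smaller aperture (darker).
Shutter speed: 4 → 8 → 15 → 30 — 3 stops longer (brighter).
ISO: 800 → 1600 → 3200 → 6400 — 3 stops higher (brighter).
Net: −3 +3 +3 = +3 stops.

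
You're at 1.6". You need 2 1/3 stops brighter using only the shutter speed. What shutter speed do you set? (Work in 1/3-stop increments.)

8 s

Shutter speed: 1.6 → 2 → 2.5 → 3.2 → 4 → 5 → 6 → 8 — 2 1/3 stops slower (brighter).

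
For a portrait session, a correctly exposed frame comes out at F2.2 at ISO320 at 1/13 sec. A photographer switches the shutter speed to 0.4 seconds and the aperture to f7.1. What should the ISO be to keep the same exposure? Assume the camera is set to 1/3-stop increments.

Shutter speed: 1/13 → 1/10 → 1/8 → 1/6 → 1/5 → 1/4 → 0.3 → 0.4 — 2 1/3 stops longer (brighter).
Aperture: f/2.2 → f/2.5 → f/2.8 → f/3.2 → f/3.5 → f/4 → f/4.5 → f/5 → f/5.6 → f/6.3 → f/7.1 — 3 1/3 stops smaller aperture (darker).
Net change so far: 1 stop darker. Offset with the ISO: 320 → 400 → 500 → 640.

ISO 640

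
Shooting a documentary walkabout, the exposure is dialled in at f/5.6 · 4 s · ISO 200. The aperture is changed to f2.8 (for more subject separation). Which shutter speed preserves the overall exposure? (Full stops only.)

1 s

Aperture: f/5.6 → f/4 → f/2.8 — 2 stops wider (brighter).
Need 2 stops darker from the shutter speed: 4 → 2 → 1.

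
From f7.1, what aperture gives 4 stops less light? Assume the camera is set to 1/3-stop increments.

Aperture: f/7.1 → f/8 → f/9 → f/10 → f/11 → f/13 → f/14 → f/16 → f/18 → f/20 → f/22 → f/25 → f/29 — 4 stops stopped down (darker).

f/29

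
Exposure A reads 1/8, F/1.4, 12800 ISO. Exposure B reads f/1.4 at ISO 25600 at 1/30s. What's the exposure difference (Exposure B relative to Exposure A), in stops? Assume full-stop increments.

1 stop darker

Aperture: unchanged.
Shutter speed: 1/8 → 1/15 → 1/30 — 2 stops shorter (darker).
ISO: 12800 → 25600 — 1 stop higher (brighter).
Net: −2 +1 = −1 stop.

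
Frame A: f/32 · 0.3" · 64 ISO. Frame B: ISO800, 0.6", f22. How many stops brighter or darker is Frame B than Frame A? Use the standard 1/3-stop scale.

5 2/3 stops brighter

Aperture: f/32 → f/29 → f/25 → f/22 — 1 stop wider (brighter).
Shutter speed: 0.3 → 0.4 → 0.5 → 0.6 — 1 stop slower (brighter).
ISO: 64 → 80 → 100 → 125 → 160 → 200 → 250 → 320 → 400 → 500 → 640 → 800 — 3 2/3 stops higher (brighter).
Net: +1 +1 +3 2/3 = +5 2/3 stops.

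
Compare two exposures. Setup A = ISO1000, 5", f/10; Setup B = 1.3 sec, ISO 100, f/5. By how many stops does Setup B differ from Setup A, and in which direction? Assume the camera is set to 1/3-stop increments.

3 1/3 stops darker

Aperture: f/10 → f/9 → f/8 → f/7.1 → f/6.3 → f/5.6 → f/5 — 2 stops opened up (brighter).
Shutter speed: 5 → 4 → 3.2 → 2.5 → 2 → 1.6 → 1.3 — 2 stops shorter (darker).
ISO: 1000 → 800 → 640 → 500 → 400 → 320 → 250 → 200 → 160 → 125 → 100 — 3 1/3 stops lower (darker).
Net: +2 −2 −3 1/3 = −3 1/3 stops.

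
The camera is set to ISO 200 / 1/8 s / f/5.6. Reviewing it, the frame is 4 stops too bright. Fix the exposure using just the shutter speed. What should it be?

Overexposed by 4 stops → need 4 stops darker.
Shutter speed: 1/8 → 1/15 → 1/30 → 1/60 → 1/125.

1/125s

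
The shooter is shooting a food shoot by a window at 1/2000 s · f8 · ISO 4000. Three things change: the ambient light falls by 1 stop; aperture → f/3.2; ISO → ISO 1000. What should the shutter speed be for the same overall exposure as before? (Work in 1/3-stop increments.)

1/1600s

Scene light: 1 stop darker.
Aperture: f/8 → f/7.1 → f/6.3 → f/5.6 → f/5 → f/4.5 → f/4 → f/3.5 → f/3.2 — 2 2/3 stops opened up (brighter).
ISO: 4000 → 3200 → 2500 → 2000 → 1600 → 1250 → 1000 — 2 stops lower (darker).
Net so far: 1/3 stop darker. Shutter speed: 1/2000 → 1/1600.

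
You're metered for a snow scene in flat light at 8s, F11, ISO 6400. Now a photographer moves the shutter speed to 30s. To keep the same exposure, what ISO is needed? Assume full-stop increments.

ISO 1600

Shutter speed: 8 → 15 → 30 — 2 stops longer (brighter).
Need 2 stops darker from the ISO: 6400 → 3200 → 1600.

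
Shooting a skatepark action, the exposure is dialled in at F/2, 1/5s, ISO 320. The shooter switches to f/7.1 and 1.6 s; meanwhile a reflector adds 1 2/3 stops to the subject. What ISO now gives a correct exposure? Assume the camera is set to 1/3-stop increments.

ISO 160

Scene light: 1 2/3 stops brighter.
Aperture: f/2 → f/2.2 → f/2.5 → f/2.8 → f/3.2 → f/3.5 → f/4 → f/4.5 → f/5 → f/5.6 → f/6.3 → f/7.1 — 3 2/3 stops narrower (darker).
Shutter speed: 1/5 → 1/4 → 0.3 → 0.4 → 0.5 → 0.6 → 0.8 → 1 → 1.3 → 1.6 — 3 stops longer (brighter).
Net so far: 1 stop brighter. ISO: 320 → 250 → 200 → 160.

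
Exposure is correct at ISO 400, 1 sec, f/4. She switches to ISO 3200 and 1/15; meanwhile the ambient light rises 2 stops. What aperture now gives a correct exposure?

Scene light: 2 stops brighter.
ISO: 400 → 800 → 1600 → 3200 — 3 stops raised (brighter).
Shutter speed: 1 → 1/2 → 1/4 → 1/8 → 1/15 — 4 stops faster (darker).
Net so far: 1 stop brighter. Aperture: f/4 → f/5.6.

f/5.6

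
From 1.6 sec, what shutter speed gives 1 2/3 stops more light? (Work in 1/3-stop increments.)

5 s

Shutter speed: 1.6 → 2 → 2.5 → 3.2 → 4 → 5 — 1 2/3 stops slower (brighter).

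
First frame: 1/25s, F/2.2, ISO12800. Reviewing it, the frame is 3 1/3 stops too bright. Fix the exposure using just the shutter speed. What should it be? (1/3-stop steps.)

Overexposed by 3 1/3 stops → need 3 1/3 stops darker.
Shutter speed: 1/25 → 1/30 → 1/40 → 1/50 → 1/60 → 1/80 → 1/100 → 1/125 → 1/160 → 1/200 → 1/250.

1/250s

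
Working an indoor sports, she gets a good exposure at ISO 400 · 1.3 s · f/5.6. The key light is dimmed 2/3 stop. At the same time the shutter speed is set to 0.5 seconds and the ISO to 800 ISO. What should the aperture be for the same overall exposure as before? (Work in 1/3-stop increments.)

Scene light: 2/3 stop darker.
Shutter speed: 1.3 → 1 → 0.8 → 0.6 → 0.5 — 1 1/3 stops faster (darker).
ISO: 400 → 500 → 640 → 800 — 1 stop raised (brighter).
Net so far: 1 stop darker. Aperture: f/5.6 → f/5 → f/4.5 → f/4.

f/4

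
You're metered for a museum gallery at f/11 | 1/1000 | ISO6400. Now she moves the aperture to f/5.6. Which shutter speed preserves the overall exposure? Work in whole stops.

1/4000s

Aperture: f/11 → f/8 → f/5.6 — 2 stops larger aperture (brighter).
Need 2 stops darker from the shutter speed: 1/1000 → 1/2000 → 1/4000.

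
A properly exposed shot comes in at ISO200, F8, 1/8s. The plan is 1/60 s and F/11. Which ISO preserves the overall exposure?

Shutter speed: 1/8 → 1/15 → 1/30 → 1/60 — 3 stops faster (darker).
Aperture: f/8 → f/11 — 1 stop stopped down (darker).
Net change so far: 4 stops darker. Offset with the ISO: 200 → 400 → 800 → 1600 → 3200.

ISO 3200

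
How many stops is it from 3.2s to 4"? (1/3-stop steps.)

3.2 → 4 — count the steps: 1 third-stops = 1/3 stop.

1/3 stop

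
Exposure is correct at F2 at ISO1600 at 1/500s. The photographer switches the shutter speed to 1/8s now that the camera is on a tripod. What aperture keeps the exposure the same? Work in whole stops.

f/16

Shutter speed: 1/500 → 1/250 → 1/125 → 1/60 → 1/30 → 1/15 → 1/8 — 6 stops longer (brighter).
Need 6 stops darker from the aperture: f/2 → f/2.8 → f/4 → f/5.6 → f/8 → f/11 → f/16.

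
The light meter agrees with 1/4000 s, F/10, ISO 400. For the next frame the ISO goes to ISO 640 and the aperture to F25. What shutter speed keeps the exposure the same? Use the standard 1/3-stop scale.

1/1000s

ISO: 400 → 500 → 640 — 2/3 stop higher (brighter).
Aperture: f/10 → f/11 → f/13 → f/14 → f/16 → f/18 → f/20 → f/22 → f/25 — 2 2/3 stops stopped down (darker).
Net change so far: 2 stops darker. Offset with the shutter speed: 1/4000 → 1/3200 → 1/2500 → 1/2000 → 1/1600 → 1/1250 → 1/1000.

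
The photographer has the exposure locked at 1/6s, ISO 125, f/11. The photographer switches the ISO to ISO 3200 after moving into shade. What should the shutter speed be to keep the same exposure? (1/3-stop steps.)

ISO: 125 → 160 → 200 → 250 → 320 → 400 → 500 → 640 → 800 → 1000 → 1250 → 1600 → 2000 → 2500 → 3200 — 4 2/3 stops higher (brighter).
Need 4 2/3 stops darker from the shutter speed: 1/6 → 1/8 → 1/10 → 1/13 → 1/15 → 1/20 → 1/25 → 1/30 → 1/40 → 1/50 → 1/60 → 1/80 → 1/100 → 1/125 → 1/160.

1/160s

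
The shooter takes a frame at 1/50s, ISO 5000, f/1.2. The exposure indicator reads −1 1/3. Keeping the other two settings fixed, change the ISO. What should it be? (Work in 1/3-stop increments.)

Underexposed by 1 1/3 stops → need 1 1/3 stops brighter.
ISO: 5000 → 6400 → 8000 → 10000 → 12800.

ISO 12800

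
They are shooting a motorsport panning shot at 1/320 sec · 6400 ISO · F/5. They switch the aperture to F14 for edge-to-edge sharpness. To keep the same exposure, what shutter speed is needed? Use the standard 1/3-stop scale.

Aperture: f/5 → f/5.6 → f/6.3 → f/7.1 → f/8 → f/9 → f/10 → f/11 → f/13 → f/14 — 3 stops stopped down (darker).
Need 3 stops brighter from the shutter speed: 1/320 → 1/250 → 1/200 → 1/160 → 1/125 → 1/100 → 1/80 → 1/60 → 1/50 → 1/40.

1/40s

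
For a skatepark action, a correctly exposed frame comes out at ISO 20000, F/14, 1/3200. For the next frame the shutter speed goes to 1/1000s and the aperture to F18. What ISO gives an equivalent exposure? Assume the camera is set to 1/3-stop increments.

ISO 10000

Shutter speed: 1/3200 → 1/2500 → 1/2000 → 1/1600 → 1/1250 → 1/1000 — 1 2/3 stops slower (brighter).
Aperture: f/14 → f/16 → f/18 — 2/3 stop stopped down (darker).
Net change so far: 1 stop brighter. Offset with the ISO: 20000 → 16000 → 12800 → 10000.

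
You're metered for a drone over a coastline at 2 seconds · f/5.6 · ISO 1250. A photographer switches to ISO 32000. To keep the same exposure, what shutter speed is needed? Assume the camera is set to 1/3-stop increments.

1/13s

ISO: 1250 → 1600 → 2000 → 2500 → 3200 → 4000 → 5000 → 6400 → 8000 → 10000 → 12800 → 16000 → 20000 → 25600 → 32000 — 4 2/3 stops raised (brighter).
Need 4 2/3 stops darker from the shutter speed: 2 → 1.6 → 1.3 → 1 → 0.8 → 0.6 → 0.5 → 0.4 → 0.3 → 1/4 → 1/5 → 1/6 → 1/8 → 1/10 → 1/13.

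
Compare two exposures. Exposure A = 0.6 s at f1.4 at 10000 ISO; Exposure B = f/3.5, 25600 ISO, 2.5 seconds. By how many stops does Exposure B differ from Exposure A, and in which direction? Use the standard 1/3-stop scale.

Aperture: f/1.4 → f/1.6 → f/1.8 → f/2 → f/2.2 → f/2.5 → f/2.8 → f/3.2 → f/3.5 — 2 2/3 stops stopped down (darker).
Shutter speed: 0.6 → 0.8 → 1 → 1.3 → 1.6 → 2 → 2.5 — 2 stops slower (brighter).
ISO: 10000 → 12800 → 16000 → 20000 → 25600 — 1 1/3 stops raised (brighter).
Net: −2 2/3 +2 +1 1/3 = +2/3 stops.

2/3 stop brighter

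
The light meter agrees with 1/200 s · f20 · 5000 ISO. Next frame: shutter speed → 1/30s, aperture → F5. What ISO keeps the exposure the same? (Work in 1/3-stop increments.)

ISO 50

Shutter speed: 1/200 → 1/160 → 1/125 → 1/100 → 1/80 → 1/60 → 1/50 → 1/40 → 1/30 — 2 2/3 stops longer (brighter).
Aperture: f/20 → f/18 → f/16 → f/14 → f/13 → f/11 → f/10 → f/9 → f/8 → f/7.1 → f/6.3 → f/5.6 → f/5 — 4 stops opened up (brighter).
Net change so far: 6 2/3 stops brighter. Offset with the ISO: 5000 → 4000 → 3200 → 2500 → 2000 → 1600 → 1250 → 1000 → 800 → 640 → 500 → 400 → 320 → 250 → 200 → 160 → 125 → 100 → 80 → 64 → 50.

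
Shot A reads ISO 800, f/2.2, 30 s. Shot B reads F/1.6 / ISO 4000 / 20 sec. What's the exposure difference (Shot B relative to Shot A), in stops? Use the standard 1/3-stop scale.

Aperture: f/2.2 → f/2 → f/1.8 → f/1.6 — 1 stop wider (brighter).
Shutter speed: 30 → 25 → 20 — 2/3 stop shorter (darker).
ISO: 800 → 1000 → 1250 → 1600 → 2000 → 2500 → 3200 → 4000 — 2 1/3 stops higher (brighter).
Net: +1 −2/3 +2 1/3 = +2 2/3 stops.

2 2/3 stops brighter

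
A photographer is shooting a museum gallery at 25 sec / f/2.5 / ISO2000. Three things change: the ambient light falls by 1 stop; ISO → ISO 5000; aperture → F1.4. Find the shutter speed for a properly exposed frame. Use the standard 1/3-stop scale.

Scene light: 1 stop darker.
ISO: 2000 → 2500 → 3200 → 4000 → 5000 — 1 1/3 stops higher (brighter).
Aperture: f/2.5 → f/2.2 → f/2 → f/1.8 → f/1.6 → f/1.4 — 1 2/3 stops larger aperture (brighter).
Net so far: 2 stops brighter. Shutter speed: 25 → 20 → 15 → 13 → 10 → 8 → 6.

6 s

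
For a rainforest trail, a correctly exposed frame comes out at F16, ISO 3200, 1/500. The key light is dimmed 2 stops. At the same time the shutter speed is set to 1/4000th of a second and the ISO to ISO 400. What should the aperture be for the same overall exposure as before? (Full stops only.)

Scene light: 2 stops darker.
Shutter speed: 1/500 → 1/1000 → 1/2000 → 1/4000 — 3 stops shorter (darker).
ISO: 3200 → 1600 → 800 → 400 — 3 stops lower (darker).
Net so far: 8 stops darker. Aperture: f/16 → f/11 → f/8 → f/5.6 → f/4 → f/2.8 → f/2 → f/1.4 → f/1.0.

f/1.0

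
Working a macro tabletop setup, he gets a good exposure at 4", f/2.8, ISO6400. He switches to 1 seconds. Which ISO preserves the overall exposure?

ISO 25600

Shutter speed: 4 → 2 → 1 — 2 stops shorter (darker).
Need 2 stops brighter from the ISO: 6400 → 12800 → 25600.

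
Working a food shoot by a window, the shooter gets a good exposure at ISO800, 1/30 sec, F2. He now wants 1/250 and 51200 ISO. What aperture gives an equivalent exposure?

Shutter speed: 1/30 → 1/60 → 1/125 → 1/250 — 3 stops faster (darker).
ISO: 800 → 1600 → 3200 → 6400 → 12800 → 25600 → 51200 — 6 stops raised (brighter).
Net change so far: 3 stops brighter. Offset with the aperture: f/2 → f/2.8 → f/4 → f/5.6.

f/5.6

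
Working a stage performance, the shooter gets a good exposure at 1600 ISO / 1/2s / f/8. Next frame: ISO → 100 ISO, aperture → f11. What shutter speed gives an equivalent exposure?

ISO: 1600 → 800 → 400 → 200 → 100 — 4 stops dropped (darker).
Aperture: f/8 → f/11 — 1 stop smaller aperture (darker).
Net change so far: 5 stops darker. Offset with the shutter speed: 1/2 → 1 → 2 → 4 → 8 → 15.

15 s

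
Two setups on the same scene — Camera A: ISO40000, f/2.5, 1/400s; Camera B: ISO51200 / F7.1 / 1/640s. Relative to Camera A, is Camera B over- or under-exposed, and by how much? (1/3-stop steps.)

3 1/3 stops darker

Aperture: f/2.5 → f/2.8 → f/3.2 → f/3.5 → f/4 → f/4.5 → f/5 → f/5.6 → f/6.3 → f/7.1 — 3 stops smaller aperture (darker).
Shutter speed: 1/400 → 1/500 → 1/640 — 2/3 stop shorter (darker).
ISO: 40000 → 51200 — 1/3 stop higher (brighter).
Net: −3 −2/3 +1/3 = −3 1/3 stops.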